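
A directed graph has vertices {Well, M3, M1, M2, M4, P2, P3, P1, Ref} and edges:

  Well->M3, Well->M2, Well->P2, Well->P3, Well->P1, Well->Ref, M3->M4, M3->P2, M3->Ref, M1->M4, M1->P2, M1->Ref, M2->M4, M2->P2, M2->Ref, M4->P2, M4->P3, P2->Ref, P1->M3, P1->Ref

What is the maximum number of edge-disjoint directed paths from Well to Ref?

5

Assign every edge capacity 1; by Menger, the answer equals the max flow.
Path Well→Ref (+1); total 1.
Path Well→M3→Ref (+1); total 2.
Path Well→M2→Ref (+1); total 3.
Path Well→P2→Ref (+1); total 4.
Path Well→P1→Ref (+1); total 5.
No residual Well→Ref path; max flow = 5.
Certifying cut of size 5: {Well→M2, Well→M3, Well→P1, Well→P2, Well→Ref}.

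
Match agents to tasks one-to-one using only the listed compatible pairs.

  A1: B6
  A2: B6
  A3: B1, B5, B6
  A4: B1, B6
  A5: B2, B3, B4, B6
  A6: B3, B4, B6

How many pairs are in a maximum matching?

Unit-capacity flow: source→left, listed edges, right→sink; max matching = max flow.
Augmenting path A1→B6 (+1); matched 1.
Augmenting path A3→B1 (+1); matched 2.
Augmenting path A5→B2 (+1); matched 3.
Augmenting path A6→B3 (+1); matched 4.
Augmenting path A4→B1→A3→B5 (+1); matched 5.
No augmenting path remains; maximum matching = 5.
König certificate: {A3, A4, A5, A6, B6} is a vertex cover of size 5 (every listed pair touches it), so no matching can be larger.

5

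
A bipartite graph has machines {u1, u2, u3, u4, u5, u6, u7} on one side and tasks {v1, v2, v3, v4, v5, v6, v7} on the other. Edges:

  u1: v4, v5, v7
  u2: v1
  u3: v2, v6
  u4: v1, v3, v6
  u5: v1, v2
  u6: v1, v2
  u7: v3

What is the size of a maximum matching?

Unit-capacity flow: source→left, listed edges, right→sink; max matching = max flow.
Augmenting path u1→v4 (+1); matched 1.
Augmenting path u2→v1 (+1); matched 2.
Augmenting path u3→v2 (+1); matched 3.
Augmenting path u4→v3 (+1); matched 4.
Augmenting path u5→v2→u3→v6 (+1); matched 5.
No augmenting path remains; maximum matching = 5.
König certificate: {u1, v1, v2, v3, v6} is a vertex cover of size 5 (every listed pair touches it), so no matching can be larger.

5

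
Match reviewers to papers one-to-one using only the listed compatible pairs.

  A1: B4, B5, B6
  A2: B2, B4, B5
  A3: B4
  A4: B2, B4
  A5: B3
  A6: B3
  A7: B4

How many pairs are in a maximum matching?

Unit-capacity flow: source→left, listed edges, right→sink; max matching = max flow.
Augmenting path A1→B4 (+1); matched 1.
Augmenting path A2→B2 (+1); matched 2.
Augmenting path A5→B3 (+1); matched 3.
Augmenting path A3→B4→A1→B5 (+1); matched 4.
Augmenting path A4→B2→A2→B5→A1→B6 (+1); matched 5.
No augmenting path remains; maximum matching = 5.
König certificate: {A1, A2, A4, B3, B4} is a vertex cover of size 5 (every listed pair touches it), so no matching can be larger.

5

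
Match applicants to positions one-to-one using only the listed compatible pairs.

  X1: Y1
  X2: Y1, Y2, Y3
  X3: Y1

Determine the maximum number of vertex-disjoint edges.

Unit-capacity flow: source→left, listed edges, right→sink; max matching = max flow.
Augmenting path X1→Y1 (+1); matched 1.
Augmenting path X2→Y2 (+1); matched 2.
No augmenting path remains; maximum matching = 2.
König certificate: {X2, Y1} is a vertex cover of size 2 (every listed pair touches it), so no matching can be larger.

2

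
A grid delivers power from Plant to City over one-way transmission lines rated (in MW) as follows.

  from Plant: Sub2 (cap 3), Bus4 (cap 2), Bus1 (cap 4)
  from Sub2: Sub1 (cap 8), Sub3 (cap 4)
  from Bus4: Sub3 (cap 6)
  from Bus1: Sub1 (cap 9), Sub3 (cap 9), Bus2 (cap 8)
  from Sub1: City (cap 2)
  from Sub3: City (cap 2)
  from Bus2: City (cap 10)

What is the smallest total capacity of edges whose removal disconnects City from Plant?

8

Augment Plant→Sub2→Sub1→City: bottleneck 2, flow now 2.
Augment Plant→Sub2→Sub3→City: bottleneck 1, flow now 3.
Augment Plant→Bus4→Sub3→City: bottleneck 1, flow now 4.
Augment Plant→Bus1→Bus2→City: bottleneck 4, flow now 8.
No augmenting path remains; maximum flow = 8.
By max-flow min-cut, the minimum cut capacity equals the max flow.
In the residual graph, reachable from Plant: {Plant, Sub2, Bus4, Sub1, Sub3}.
Min-cut edges: Plant→Bus1 (4), Sub1→City (2), Sub3→City (2); capacity 4 + 2 + 2 = 8.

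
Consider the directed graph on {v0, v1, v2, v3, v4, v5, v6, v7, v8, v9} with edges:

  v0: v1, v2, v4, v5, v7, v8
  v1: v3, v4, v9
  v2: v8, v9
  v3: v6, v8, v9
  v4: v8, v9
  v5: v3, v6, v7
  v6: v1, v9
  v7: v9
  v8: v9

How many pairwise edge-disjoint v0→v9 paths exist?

6

Assign every edge capacity 1; by Menger, the answer equals the max flow.
Path v0→v1→v9 (+1); total 1.
Path v0→v2→v9 (+1); total 2.
Path v0→v4→v9 (+1); total 3.
Path v0→v7→v9 (+1); total 4.
Path v0→v8→v9 (+1); total 5.
Path v0→v5→v3→v9 (+1); total 6.
No residual v0→v9 path; max flow = 6.
Certifying cut of size 6: {v0→v1, v0→v2, v0→v4, v0→v5, v0→v7, v0→v8}.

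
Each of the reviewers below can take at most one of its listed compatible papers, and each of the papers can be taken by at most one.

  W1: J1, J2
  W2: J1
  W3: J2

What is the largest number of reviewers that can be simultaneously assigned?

Unit-capacity flow: source→left, listed edges, right→sink; max matching = max flow.
Augmenting path W1→J1 (+1); matched 1.
Augmenting path W3→J2 (+1); matched 2.
No augmenting path remains; maximum matching = 2.
König certificate: {J1, J2} is a vertex cover of size 2 (every listed pair touches it), so no matching can be larger.

2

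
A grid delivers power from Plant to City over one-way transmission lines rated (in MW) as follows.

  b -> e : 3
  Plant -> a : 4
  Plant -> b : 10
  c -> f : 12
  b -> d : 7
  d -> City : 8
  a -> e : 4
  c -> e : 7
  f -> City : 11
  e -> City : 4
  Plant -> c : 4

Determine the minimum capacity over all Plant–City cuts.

Augment Plant→a→e→City: bottleneck 4, flow now 4.
Augment Plant→b→d→City: bottleneck 7, flow now 11.
Augment Plant→c→f→City: bottleneck 4, flow now 15.
No augmenting path remains; maximum flow = 15.
By max-flow min-cut, the minimum cut capacity equals the max flow.
In the residual graph, reachable from Plant: {Plant, a, b, e}.
Min-cut edges: Plant→c (4), b→d (7), e→City (4); capacity 4 + 7 + 4 = 15.

15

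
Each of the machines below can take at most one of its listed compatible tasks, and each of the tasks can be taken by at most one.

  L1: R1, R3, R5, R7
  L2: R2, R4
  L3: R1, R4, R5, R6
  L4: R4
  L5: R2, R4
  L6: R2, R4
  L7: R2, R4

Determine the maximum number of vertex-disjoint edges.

4

Unit-capacity flow: source→left, listed edges, right→sink; max matching = max flow.
Augmenting path L1→R1 (+1); matched 1.
Augmenting path L2→R2 (+1); matched 2.
Augmenting path L3→R4 (+1); matched 3.
Augmenting path L4→R4→L3→R5 (+1); matched 4.
No augmenting path remains; maximum matching = 4.
König certificate: {L1, L3, R2, R4} is a vertex cover of size 4 (every listed pair touches it), so no matching can be larger.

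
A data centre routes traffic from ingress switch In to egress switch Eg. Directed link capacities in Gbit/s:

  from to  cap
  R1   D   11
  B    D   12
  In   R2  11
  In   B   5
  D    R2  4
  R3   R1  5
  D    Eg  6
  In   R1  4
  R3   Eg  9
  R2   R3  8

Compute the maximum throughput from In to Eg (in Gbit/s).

14

Augment In→B→D→Eg: bottleneck 5, flow now 5.
Augment In→R2→R3→Eg: bottleneck 8, flow now 13.
Augment In→R1→D→Eg: bottleneck 1, flow now 14.
No augmenting path remains; maximum flow = 14.
In the residual graph, reachable from In: {In, B, R2, R1, D}.
Min-cut edges: R2→R3 (8), D→Eg (6); capacity 8 + 6 = 14.
This cut is saturated, so no flow can exceed 14.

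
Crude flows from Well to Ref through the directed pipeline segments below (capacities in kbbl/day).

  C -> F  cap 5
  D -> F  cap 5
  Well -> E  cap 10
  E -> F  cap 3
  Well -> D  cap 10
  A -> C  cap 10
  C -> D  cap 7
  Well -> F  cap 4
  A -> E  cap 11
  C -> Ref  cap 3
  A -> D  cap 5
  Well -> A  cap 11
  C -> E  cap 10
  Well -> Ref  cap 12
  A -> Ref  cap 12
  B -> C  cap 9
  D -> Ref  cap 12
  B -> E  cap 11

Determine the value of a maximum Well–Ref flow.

33

Augment Well→Ref: bottleneck 12, flow now 12.
Augment Well→A→Ref: bottleneck 11, flow now 23.
Augment Well→D→Ref: bottleneck 10, flow now 33.
No augmenting path remains; maximum flow = 33.
In the residual graph, reachable from Well: {Well, E, F}.
Min-cut edges: Well→A (11), Well→D (10), Well→Ref (12); capacity 11 + 10 + 12 = 33.
This cut is saturated, so no flow can exceed 33.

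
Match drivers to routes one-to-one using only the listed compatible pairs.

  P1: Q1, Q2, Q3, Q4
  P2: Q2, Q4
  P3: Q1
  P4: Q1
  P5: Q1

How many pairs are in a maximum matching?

Unit-capacity flow: source→left, listed edges, right→sink; max matching = max flow.
Augmenting path P1→Q1 (+1); matched 1.
Augmenting path P2→Q2 (+1); matched 2.
Augmenting path P3→Q1→P1→Q3 (+1); matched 3.
No augmenting path remains; maximum matching = 3.
König certificate: {P1, P2, Q1} is a vertex cover of size 3 (every listed pair touches it), so no matching can be larger.

3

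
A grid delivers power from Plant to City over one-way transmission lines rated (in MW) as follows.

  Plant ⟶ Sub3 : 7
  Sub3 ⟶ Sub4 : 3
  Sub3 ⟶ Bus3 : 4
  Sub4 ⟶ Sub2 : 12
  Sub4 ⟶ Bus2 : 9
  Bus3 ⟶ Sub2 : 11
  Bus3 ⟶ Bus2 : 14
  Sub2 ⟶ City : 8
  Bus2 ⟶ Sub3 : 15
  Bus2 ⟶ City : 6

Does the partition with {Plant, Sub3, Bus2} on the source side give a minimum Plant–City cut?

No — its capacity is 13, but the minimum cut has capacity 7.

Given cut capacity: 3 + 4 + 6 = 13.
Augment Plant→Sub3→Sub4→Sub2→City: bottleneck 3, flow now 3.
Augment Plant→Sub3→Bus3→Sub2→City: bottleneck 4, flow now 7.
No augmenting path remains; maximum flow = 7.
In the residual graph, reachable from Plant: {Plant}.
Min-cut edges: Plant→Sub3 (7); capacity 7 = 7.
Cut capacity 13 exceeds the max flow 7, so it is not minimum.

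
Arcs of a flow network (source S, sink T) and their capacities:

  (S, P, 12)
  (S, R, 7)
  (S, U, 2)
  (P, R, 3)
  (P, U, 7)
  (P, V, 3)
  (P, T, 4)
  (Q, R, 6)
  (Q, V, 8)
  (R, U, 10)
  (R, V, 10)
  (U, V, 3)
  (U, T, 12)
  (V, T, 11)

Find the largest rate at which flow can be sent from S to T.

Augment S→P→T: bottleneck 4, flow now 4.
Augment S→U→T: bottleneck 2, flow now 6.
Augment S→P→U→T: bottleneck 7, flow now 13.
Augment S→P→V→T: bottleneck 1, flow now 14.
Augment S→R→U→T: bottleneck 3, flow now 17.
Augment S→R→V→T: bottleneck 4, flow now 21.
No augmenting path remains; maximum flow = 21.
In the residual graph, reachable from S: {S}.
Min-cut edges: S→P (12), S→R (7), S→U (2); capacity 12 + 7 + 2 = 21.
This cut is saturated, so no flow can exceed 21.

21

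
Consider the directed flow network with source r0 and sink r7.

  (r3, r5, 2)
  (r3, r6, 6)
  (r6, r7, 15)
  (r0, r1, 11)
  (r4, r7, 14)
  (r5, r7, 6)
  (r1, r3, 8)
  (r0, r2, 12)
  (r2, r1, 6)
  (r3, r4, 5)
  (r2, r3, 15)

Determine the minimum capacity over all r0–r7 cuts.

13

Augment r0→r1→r3→r4→r7: bottleneck 5, flow now 5.
Augment r0→r1→r3→r5→r7: bottleneck 2, flow now 7.
Augment r0→r1→r3→r6→r7: bottleneck 1, flow now 8.
Augment r0→r2→r3→r6→r7: bottleneck 5, flow now 13.
No augmenting path remains; maximum flow = 13.
By max-flow min-cut, the minimum cut capacity equals the max flow.
In the residual graph, reachable from r0: {r0, r1, r2, r3}.
Min-cut edges: r3→r4 (5), r3→r5 (2), r3→r6 (6); capacity 5 + 2 + 6 = 13.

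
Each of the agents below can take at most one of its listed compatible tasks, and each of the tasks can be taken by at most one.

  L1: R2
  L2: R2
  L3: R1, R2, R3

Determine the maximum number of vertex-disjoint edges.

2

Unit-capacity flow: source→left, listed edges, right→sink; max matching = max flow.
Augmenting path L1→R2 (+1); matched 1.
Augmenting path L3→R1 (+1); matched 2.
No augmenting path remains; maximum matching = 2.
König certificate: {L3, R2} is a vertex cover of size 2 (every listed pair touches it), so no matching can be larger.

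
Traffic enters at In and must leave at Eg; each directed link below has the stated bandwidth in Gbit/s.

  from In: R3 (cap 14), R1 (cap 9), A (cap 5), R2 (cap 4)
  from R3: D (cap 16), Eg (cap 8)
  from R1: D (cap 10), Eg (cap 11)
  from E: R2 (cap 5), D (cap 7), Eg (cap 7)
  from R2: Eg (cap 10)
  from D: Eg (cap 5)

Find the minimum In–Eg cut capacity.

Augment In→R3→Eg: bottleneck 8, flow now 8.
Augment In→R1→Eg: bottleneck 9, flow now 17.
Augment In→R2→Eg: bottleneck 4, flow now 21.
Augment In→R3→D→Eg: bottleneck 5, flow now 26.
No augmenting path remains; maximum flow = 26.
By max-flow min-cut, the minimum cut capacity equals the max flow.
In the residual graph, reachable from In: {In, R3, A, D}.
Min-cut edges: In→R1 (9), In→R2 (4), R3→Eg (8), D→Eg (5); capacity 9 + 4 + 8 + 5 = 26.

26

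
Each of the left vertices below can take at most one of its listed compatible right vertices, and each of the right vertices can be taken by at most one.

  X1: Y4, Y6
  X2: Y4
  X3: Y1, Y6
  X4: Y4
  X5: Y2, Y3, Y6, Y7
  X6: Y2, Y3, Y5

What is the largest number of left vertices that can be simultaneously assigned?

Unit-capacity flow: source→left, listed edges, right→sink; max matching = max flow.
Augmenting path X1→Y4 (+1); matched 1.
Augmenting path X3→Y1 (+1); matched 2.
Augmenting path X5→Y2 (+1); matched 3.
Augmenting path X6→Y3 (+1); matched 4.
Augmenting path X2→Y4→X1→Y6 (+1); matched 5.
No augmenting path remains; maximum matching = 5.
König certificate: {X1, X3, X5, X6, Y4} is a vertex cover of size 5 (every listed pair touches it), so no matching can be larger.

5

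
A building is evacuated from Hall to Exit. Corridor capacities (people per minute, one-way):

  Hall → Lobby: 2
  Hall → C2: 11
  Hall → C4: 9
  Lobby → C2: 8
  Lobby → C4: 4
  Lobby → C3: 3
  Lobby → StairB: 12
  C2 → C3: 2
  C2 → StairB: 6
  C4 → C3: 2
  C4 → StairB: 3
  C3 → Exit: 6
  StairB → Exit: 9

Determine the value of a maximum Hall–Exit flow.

15

Augment Hall→Lobby→C3→Exit: bottleneck 2, flow now 2.
Augment Hall→C2→C3→Exit: bottleneck 2, flow now 4.
Augment Hall→C2→StairB→Exit: bottleneck 6, flow now 10.
Augment Hall→C4→C3→Exit: bottleneck 2, flow now 12.
Augment Hall→C4→StairB→Exit: bottleneck 3, flow now 15.
No augmenting path remains; maximum flow = 15.
In the residual graph, reachable from Hall: {Hall, C2, C4}.
Min-cut edges: Hall→Lobby (2), C2→C3 (2), C2→StairB (6), C4→C3 (2), C4→StairB (3); capacity 2 + 2 + 6 + 2 + 3 = 15.
This cut is saturated, so no flow can exceed 15.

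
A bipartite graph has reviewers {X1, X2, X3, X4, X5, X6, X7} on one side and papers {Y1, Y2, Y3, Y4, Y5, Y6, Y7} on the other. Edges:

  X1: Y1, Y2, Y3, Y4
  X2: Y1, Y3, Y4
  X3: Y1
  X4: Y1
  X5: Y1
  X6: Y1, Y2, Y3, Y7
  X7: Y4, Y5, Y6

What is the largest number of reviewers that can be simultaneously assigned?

Unit-capacity flow: source→left, listed edges, right→sink; max matching = max flow.
Augmenting path X1→Y1 (+1); matched 1.
Augmenting path X2→Y3 (+1); matched 2.
Augmenting path X6→Y2 (+1); matched 3.
Augmenting path X7→Y4 (+1); matched 4.
Augmenting path X3→Y1→X1→Y2→X6→Y7 (+1); matched 5.
No augmenting path remains; maximum matching = 5.
König certificate: {X1, X2, X6, X7, Y1} is a vertex cover of size 5 (every listed pair touches it), so no matching can be larger.

5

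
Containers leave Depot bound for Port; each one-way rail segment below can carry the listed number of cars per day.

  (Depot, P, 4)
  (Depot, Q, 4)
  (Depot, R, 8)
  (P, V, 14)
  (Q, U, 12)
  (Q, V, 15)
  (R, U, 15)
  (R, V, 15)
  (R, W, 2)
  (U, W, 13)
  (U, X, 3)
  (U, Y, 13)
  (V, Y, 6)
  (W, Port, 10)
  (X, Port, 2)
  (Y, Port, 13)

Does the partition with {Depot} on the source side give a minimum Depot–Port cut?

Given cut capacity: 4 + 4 + 8 = 16.
Augment Depot→R→W→Port: bottleneck 2, flow now 2.
Augment Depot→P→V→Y→Port: bottleneck 4, flow now 6.
Augment Depot→Q→U→W→Port: bottleneck 4, flow now 10.
Augment Depot→R→U→W→Port: bottleneck 4, flow now 14.
Augment Depot→R→U→X→Port: bottleneck 2, flow now 16.
No augmenting path remains; maximum flow = 16.
Cut capacity 16 equals the max flow, so it is a minimum cut.

Yes — it is a minimum cut (capacity 16).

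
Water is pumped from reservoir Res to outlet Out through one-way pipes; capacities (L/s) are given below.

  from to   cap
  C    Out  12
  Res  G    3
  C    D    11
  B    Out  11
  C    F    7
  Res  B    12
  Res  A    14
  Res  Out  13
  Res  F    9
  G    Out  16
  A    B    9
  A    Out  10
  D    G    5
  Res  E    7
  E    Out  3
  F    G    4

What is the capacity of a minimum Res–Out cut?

Augment Res→Out: bottleneck 13, flow now 13.
Augment Res→A→Out: bottleneck 10, flow now 23.
Augment Res→B→Out: bottleneck 11, flow now 34.
Augment Res→E→Out: bottleneck 3, flow now 37.
Augment Res→G→Out: bottleneck 3, flow now 40.
Augment Res→F→G→Out: bottleneck 4, flow now 44.
No augmenting path remains; maximum flow = 44.
By max-flow min-cut, the minimum cut capacity equals the max flow.
In the residual graph, reachable from Res: {Res, A, B, E, F}.
Min-cut edges: Res→G (3), Res→Out (13), A→Out (10), B→Out (11), E→Out (3), F→G (4); capacity 3 + 13 + 10 + 11 + 3 + 4 = 44.

44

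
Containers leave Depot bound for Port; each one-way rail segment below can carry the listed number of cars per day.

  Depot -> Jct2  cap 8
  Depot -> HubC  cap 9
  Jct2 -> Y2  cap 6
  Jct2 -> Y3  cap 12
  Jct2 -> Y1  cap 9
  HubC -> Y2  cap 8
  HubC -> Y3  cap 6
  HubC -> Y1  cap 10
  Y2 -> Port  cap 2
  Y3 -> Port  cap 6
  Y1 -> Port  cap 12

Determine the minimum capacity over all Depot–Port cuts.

17

Augment Depot→Jct2→Y2→Port: bottleneck 2, flow now 2.
Augment Depot→Jct2→Y3→Port: bottleneck 6, flow now 8.
Augment Depot→HubC→Y1→Port: bottleneck 9, flow now 17.
No augmenting path remains; maximum flow = 17.
By max-flow min-cut, the minimum cut capacity equals the max flow.
In the residual graph, reachable from Depot: {Depot}.
Min-cut edges: Depot→Jct2 (8), Depot→HubC (9); capacity 8 + 9 = 17.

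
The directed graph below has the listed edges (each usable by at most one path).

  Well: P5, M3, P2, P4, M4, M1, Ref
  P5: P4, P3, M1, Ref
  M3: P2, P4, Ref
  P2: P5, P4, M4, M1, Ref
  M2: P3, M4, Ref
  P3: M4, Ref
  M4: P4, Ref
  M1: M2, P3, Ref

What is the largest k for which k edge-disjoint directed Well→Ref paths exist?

Assign every edge capacity 1; by Menger, the answer equals the max flow.
Path Well→Ref (+1); total 1.
Path Well→P5→Ref (+1); total 2.
Path Well→M3→Ref (+1); total 3.
Path Well→P2→Ref (+1); total 4.
Path Well→M4→Ref (+1); total 5.
Path Well→M1→Ref (+1); total 6.
No residual Well→Ref path; max flow = 6.
Certifying cut of size 6: {Well→M1, Well→M3, Well→M4, Well→P2, Well→P5, Well→Ref}.

6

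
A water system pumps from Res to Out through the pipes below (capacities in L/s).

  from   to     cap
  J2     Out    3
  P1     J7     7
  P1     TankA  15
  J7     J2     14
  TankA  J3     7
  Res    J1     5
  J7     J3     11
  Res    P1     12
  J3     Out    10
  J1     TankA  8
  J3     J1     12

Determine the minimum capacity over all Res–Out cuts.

13

Augment Res→J1→TankA→J3→Out: bottleneck 5, flow now 5.
Augment Res→P1→J7→J2→Out: bottleneck 3, flow now 8.
Augment Res→P1→J7→J3→Out: bottleneck 4, flow now 12.
Augment Res→P1→TankA→J3→Out: bottleneck 1, flow now 13.
No augmenting path remains; maximum flow = 13.
By max-flow min-cut, the minimum cut capacity equals the max flow.
In the residual graph, reachable from Res: {Res, J1, P1, J7, TankA, J2, J3}.
Min-cut edges: J2→Out (3), J3→Out (10); capacity 3 + 10 = 13.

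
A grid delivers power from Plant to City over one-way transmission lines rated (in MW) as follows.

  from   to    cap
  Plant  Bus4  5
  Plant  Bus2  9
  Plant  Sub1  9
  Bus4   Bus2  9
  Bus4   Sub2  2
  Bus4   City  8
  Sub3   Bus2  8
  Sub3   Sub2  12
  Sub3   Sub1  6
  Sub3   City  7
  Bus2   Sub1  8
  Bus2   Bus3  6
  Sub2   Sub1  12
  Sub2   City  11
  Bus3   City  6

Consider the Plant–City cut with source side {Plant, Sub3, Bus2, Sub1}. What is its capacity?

30

Edges leaving {Plant, Sub3, Bus2, Sub1}: Plant→Bus4 (5), Sub3→Sub2 (12), Sub3→City (7), Bus2→Bus3 (6).
Cut capacity = 5 + 12 + 7 + 6 = 30.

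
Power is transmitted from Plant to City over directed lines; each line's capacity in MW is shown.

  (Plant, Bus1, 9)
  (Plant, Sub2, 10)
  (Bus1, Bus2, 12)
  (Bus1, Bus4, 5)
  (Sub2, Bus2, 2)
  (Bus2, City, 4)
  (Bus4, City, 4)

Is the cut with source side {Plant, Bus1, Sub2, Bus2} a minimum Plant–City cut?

Given cut capacity: 5 + 4 = 9.
Augment Plant→Bus1→Bus2→City: bottleneck 4, flow now 4.
Augment Plant→Bus1→Bus4→City: bottleneck 4, flow now 8.
No augmenting path remains; maximum flow = 8.
In the residual graph, reachable from Plant: {Plant, Bus1, Sub2, Bus2, Bus4}.
Min-cut edges: Bus2→City (4), Bus4→City (4); capacity 4 + 4 = 8.
Cut capacity 9 exceeds the max flow 8, so it is not minimum.

No — its capacity is 9, but the minimum cut has capacity 8.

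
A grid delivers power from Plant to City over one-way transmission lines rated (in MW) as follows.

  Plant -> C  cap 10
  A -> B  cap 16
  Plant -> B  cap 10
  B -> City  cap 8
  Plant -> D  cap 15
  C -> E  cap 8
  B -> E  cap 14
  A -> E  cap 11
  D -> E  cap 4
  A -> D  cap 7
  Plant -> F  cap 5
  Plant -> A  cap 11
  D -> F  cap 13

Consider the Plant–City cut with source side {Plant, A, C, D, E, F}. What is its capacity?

Edges leaving {Plant, A, C, D, E, F}: Plant→B (10), A→B (16).
Cut capacity = 10 + 16 = 26.

26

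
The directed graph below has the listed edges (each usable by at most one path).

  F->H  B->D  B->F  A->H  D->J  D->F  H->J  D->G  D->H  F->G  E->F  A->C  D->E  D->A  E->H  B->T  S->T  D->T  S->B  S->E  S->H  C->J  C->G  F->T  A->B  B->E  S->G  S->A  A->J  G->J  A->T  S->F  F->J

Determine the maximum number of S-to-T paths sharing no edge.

4

Assign every edge capacity 1; by Menger, the answer equals the max flow.
Path S→T (+1); total 1.
Path S→A→T (+1); total 2.
Path S→B→T (+1); total 3.
Path S→F→T (+1); total 4.
No residual S→T path; max flow = 4.
Certifying cut of size 4: {F→T, S→A, S→B, S→T}.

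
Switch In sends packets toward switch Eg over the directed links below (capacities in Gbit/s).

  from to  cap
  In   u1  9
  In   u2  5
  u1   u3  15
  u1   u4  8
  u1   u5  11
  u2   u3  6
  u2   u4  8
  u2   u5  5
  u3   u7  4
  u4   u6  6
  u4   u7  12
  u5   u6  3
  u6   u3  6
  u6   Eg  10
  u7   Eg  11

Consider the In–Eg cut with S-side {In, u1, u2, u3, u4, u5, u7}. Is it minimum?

No — its capacity is 20, but the minimum cut has capacity 14.

Given cut capacity: 6 + 3 + 11 = 20.
Augment In→u1→u3→u7→Eg: bottleneck 4, flow now 4.
Augment In→u1→u4→u6→Eg: bottleneck 5, flow now 9.
Augment In→u2→u4→u6→Eg: bottleneck 1, flow now 10.
Augment In→u2→u4→u7→Eg: bottleneck 4, flow now 14.
No augmenting path remains; maximum flow = 14.
In the residual graph, reachable from In: {In}.
Min-cut edges: In→u1 (9), In→u2 (5); capacity 9 + 5 = 14.
Cut capacity 20 exceeds the max flow 14, so it is not minimum.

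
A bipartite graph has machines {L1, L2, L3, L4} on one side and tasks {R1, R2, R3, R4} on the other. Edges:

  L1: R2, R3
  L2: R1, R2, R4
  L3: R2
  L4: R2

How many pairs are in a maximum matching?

Unit-capacity flow: source→left, listed edges, right→sink; max matching = max flow.
Augmenting path L1→R2 (+1); matched 1.
Augmenting path L2→R1 (+1); matched 2.
Augmenting path L3→R2→L1→R3 (+1); matched 3.
No augmenting path remains; maximum matching = 3.
König certificate: {L1, L2, R2} is a vertex cover of size 3 (every listed pair touches it), so no matching can be larger.

3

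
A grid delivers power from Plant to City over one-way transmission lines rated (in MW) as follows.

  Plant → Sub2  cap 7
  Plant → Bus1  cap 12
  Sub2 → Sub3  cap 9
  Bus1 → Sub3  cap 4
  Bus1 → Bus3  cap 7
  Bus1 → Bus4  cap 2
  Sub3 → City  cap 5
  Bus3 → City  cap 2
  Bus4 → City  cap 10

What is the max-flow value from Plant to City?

9

Augment Plant→Sub2→Sub3→City: bottleneck 5, flow now 5.
Augment Plant→Bus1→Bus3→City: bottleneck 2, flow now 7.
Augment Plant→Bus1→Bus4→City: bottleneck 2, flow now 9.
No augmenting path remains; maximum flow = 9.
In the residual graph, reachable from Plant: {Plant, Sub2, Bus1, Sub3, Bus3}.
Min-cut edges: Bus1→Bus4 (2), Sub3→City (5), Bus3→City (2); capacity 2 + 5 + 2 = 9.
This cut is saturated, so no flow can exceed 9.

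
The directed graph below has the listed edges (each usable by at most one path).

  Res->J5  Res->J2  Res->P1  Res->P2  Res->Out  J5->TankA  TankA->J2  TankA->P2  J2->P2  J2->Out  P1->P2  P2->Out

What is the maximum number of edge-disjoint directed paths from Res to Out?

3

Assign every edge capacity 1; by Menger, the answer equals the max flow.
Path Res→Out (+1); total 1.
Path Res→J2→Out (+1); total 2.
Path Res→P2→Out (+1); total 3.
No residual Res→Out path; max flow = 3.
Certifying cut of size 3: {J2→Out, P2→Out, Res→Out}.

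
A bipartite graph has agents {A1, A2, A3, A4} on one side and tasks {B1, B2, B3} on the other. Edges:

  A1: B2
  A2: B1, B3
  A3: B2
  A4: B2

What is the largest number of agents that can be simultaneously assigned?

Unit-capacity flow: source→left, listed edges, right→sink; max matching = max flow.
Augmenting path A1→B2 (+1); matched 1.
Augmenting path A2→B1 (+1); matched 2.
No augmenting path remains; maximum matching = 2.
König certificate: {A2, B2} is a vertex cover of size 2 (every listed pair touches it), so no matching can be larger.

2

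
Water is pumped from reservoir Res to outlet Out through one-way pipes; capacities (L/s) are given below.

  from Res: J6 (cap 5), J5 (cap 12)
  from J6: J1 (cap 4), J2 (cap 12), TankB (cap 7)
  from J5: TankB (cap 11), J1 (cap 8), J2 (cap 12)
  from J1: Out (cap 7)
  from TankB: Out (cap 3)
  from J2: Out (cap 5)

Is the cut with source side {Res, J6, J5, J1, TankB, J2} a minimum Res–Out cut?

Given cut capacity: 7 + 3 + 5 = 15.
Augment Res→J6→J1→Out: bottleneck 4, flow now 4.
Augment Res→J6→TankB→Out: bottleneck 1, flow now 5.
Augment Res→J5→J1→Out: bottleneck 3, flow now 8.
Augment Res→J5→TankB→Out: bottleneck 2, flow now 10.
Augment Res→J5→J2→Out: bottleneck 5, flow now 15.
No augmenting path remains; maximum flow = 15.
Cut capacity 15 equals the max flow, so it is a minimum cut.

Yes — it is a minimum cut (capacity 15).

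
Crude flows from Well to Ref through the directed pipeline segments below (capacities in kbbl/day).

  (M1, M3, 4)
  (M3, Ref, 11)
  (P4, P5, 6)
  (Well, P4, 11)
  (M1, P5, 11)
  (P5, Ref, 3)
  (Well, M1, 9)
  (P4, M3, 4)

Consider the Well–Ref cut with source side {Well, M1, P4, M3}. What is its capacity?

28

Edges leaving {Well, M1, P4, M3}: M1→P5 (11), P4→P5 (6), M3→Ref (11).
Cut capacity = 11 + 6 + 11 = 28.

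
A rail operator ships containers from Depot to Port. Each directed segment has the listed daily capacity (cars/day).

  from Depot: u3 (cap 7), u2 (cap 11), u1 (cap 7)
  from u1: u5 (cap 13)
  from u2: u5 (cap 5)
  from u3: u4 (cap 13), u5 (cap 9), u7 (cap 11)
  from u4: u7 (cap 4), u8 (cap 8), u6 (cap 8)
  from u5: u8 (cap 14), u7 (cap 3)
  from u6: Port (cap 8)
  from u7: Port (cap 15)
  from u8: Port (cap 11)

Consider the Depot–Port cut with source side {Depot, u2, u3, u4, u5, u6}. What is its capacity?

Edges leaving {Depot, u2, u3, u4, u5, u6}: Depot→u1 (7), u3→u7 (11), u4→u7 (4), u4→u8 (8), u5→u7 (3), u5→u8 (14), u6→Port (8).
Cut capacity = 7 + 11 + 4 + 8 + 3 + 14 + 8 = 55.

55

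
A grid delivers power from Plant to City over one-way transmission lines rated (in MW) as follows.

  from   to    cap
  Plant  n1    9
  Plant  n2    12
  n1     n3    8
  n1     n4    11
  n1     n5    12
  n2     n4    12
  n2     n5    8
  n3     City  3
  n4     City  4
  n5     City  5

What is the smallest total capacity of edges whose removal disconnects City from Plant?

12

Augment Plant→n1→n3→City: bottleneck 3, flow now 3.
Augment Plant→n1→n4→City: bottleneck 4, flow now 7.
Augment Plant→n1→n5→City: bottleneck 2, flow now 9.
Augment Plant→n2→n5→City: bottleneck 3, flow now 12.
No augmenting path remains; maximum flow = 12.
By max-flow min-cut, the minimum cut capacity equals the max flow.
In the residual graph, reachable from Plant: {Plant, n1, n2, n3, n4, n5}.
Min-cut edges: n3→City (3), n4→City (4), n5→City (5); capacity 3 + 4 + 5 = 12.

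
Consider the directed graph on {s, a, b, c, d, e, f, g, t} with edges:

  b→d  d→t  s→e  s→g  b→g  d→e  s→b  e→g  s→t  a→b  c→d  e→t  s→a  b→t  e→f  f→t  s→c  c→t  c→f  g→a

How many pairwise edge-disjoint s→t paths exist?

Assign every edge capacity 1; by Menger, the answer equals the max flow.
Path s→t (+1); total 1.
Path s→b→t (+1); total 2.
Path s→c→t (+1); total 3.
Path s→e→t (+1); total 4.
Path s→a→b→d→t (+1); total 5.
No residual s→t path; max flow = 5.
Certifying cut of size 5: {a→b, s→b, s→c, s→e, s→t}.

5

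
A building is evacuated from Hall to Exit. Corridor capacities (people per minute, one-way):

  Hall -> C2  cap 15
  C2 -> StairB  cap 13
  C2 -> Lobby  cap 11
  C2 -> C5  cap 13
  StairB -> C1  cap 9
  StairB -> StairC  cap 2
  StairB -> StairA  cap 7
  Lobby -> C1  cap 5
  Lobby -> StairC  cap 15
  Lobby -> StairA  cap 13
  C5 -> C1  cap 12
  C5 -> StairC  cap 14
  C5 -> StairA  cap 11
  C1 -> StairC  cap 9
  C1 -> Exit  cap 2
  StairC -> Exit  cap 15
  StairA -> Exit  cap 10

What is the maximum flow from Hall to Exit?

Augment Hall→C2→StairB→C1→Exit: bottleneck 2, flow now 2.
Augment Hall→C2→StairB→StairC→Exit: bottleneck 2, flow now 4.
Augment Hall→C2→StairB→StairA→Exit: bottleneck 7, flow now 11.
Augment Hall→C2→Lobby→StairC→Exit: bottleneck 4, flow now 15.
No augmenting path remains; maximum flow = 15.
In the residual graph, reachable from Hall: {Hall}.
Min-cut edges: Hall→C2 (15); capacity 15 = 15.
This cut is saturated, so no flow can exceed 15.

15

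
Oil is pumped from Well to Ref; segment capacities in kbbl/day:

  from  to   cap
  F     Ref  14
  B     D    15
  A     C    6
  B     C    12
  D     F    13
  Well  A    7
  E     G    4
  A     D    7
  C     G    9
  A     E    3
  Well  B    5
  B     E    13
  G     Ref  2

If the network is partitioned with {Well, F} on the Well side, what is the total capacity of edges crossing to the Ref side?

26

Edges leaving {Well, F}: Well→A (7), Well→B (5), F→Ref (14).
Cut capacity = 7 + 5 + 14 = 26.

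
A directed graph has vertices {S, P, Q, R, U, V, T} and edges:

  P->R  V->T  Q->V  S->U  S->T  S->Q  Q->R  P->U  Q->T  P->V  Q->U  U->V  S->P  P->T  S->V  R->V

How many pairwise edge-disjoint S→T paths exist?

4

Assign every edge capacity 1; by Menger, the answer equals the max flow.
Path S→T (+1); total 1.
Path S→P→T (+1); total 2.
Path S→Q→T (+1); total 3.
Path S→V→T (+1); total 4.
No residual S→T path; max flow = 4.
Certifying cut of size 4: {S→P, S→Q, S→T, V→T}.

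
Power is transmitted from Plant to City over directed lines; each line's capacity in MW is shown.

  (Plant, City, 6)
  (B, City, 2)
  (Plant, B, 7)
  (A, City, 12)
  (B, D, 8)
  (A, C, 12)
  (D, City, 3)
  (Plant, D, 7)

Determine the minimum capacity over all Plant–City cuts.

Augment Plant→City: bottleneck 6, flow now 6.
Augment Plant→B→City: bottleneck 2, flow now 8.
Augment Plant→D→City: bottleneck 3, flow now 11.
No augmenting path remains; maximum flow = 11.
By max-flow min-cut, the minimum cut capacity equals the max flow.
In the residual graph, reachable from Plant: {Plant, B, D}.
Min-cut edges: Plant→City (6), B→City (2), D→City (3); capacity 6 + 2 + 3 = 11.

11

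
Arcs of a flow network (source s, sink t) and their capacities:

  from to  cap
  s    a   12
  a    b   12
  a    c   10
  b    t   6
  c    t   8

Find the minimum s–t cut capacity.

12

Augment s→a→b→t: bottleneck 6, flow now 6.
Augment s→a→c→t: bottleneck 6, flow now 12.
No augmenting path remains; maximum flow = 12.
By max-flow min-cut, the minimum cut capacity equals the max flow.
In the residual graph, reachable from s: {s}.
Min-cut edges: s→a (12); capacity 12 = 12.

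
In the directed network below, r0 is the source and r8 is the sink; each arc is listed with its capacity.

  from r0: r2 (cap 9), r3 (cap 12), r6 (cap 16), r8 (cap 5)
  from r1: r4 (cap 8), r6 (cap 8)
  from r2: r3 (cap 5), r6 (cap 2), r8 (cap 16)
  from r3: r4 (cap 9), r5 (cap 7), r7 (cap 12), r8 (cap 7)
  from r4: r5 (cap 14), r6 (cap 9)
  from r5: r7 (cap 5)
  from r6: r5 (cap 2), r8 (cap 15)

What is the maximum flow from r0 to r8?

36

Augment r0→r8: bottleneck 5, flow now 5.
Augment r0→r2→r8: bottleneck 9, flow now 14.
Augment r0→r3→r8: bottleneck 7, flow now 21.
Augment r0→r6→r8: bottleneck 15, flow now 36.
No augmenting path remains; maximum flow = 36.
In the residual graph, reachable from r0: {r0, r3, r4, r5, r6, r7}.
Min-cut edges: r0→r2 (9), r0→r8 (5), r3→r8 (7), r6→r8 (15); capacity 9 + 5 + 7 + 15 = 36.
This cut is saturated, so no flow can exceed 36.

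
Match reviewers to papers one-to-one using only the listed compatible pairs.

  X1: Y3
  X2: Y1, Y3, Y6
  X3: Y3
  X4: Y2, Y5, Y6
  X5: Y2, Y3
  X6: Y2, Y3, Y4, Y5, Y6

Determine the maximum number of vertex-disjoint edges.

5

Unit-capacity flow: source→left, listed edges, right→sink; max matching = max flow.
Augmenting path X1→Y3 (+1); matched 1.
Augmenting path X2→Y1 (+1); matched 2.
Augmenting path X4→Y2 (+1); matched 3.
Augmenting path X6→Y4 (+1); matched 4.
Augmenting path X5→Y2→X4→Y5 (+1); matched 5.
No augmenting path remains; maximum matching = 5.
König certificate: {X2, X4, X5, X6, Y3} is a vertex cover of size 5 (every listed pair touches it), so no matching can be larger.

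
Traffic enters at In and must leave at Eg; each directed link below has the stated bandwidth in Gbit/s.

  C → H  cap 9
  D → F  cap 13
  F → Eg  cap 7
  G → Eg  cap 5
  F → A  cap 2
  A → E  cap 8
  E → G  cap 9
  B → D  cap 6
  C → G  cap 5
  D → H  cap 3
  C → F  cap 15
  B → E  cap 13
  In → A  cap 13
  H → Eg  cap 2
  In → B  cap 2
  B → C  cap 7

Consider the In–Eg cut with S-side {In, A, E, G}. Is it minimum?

Given cut capacity: 2 + 5 = 7.
Augment In→A→E→G→Eg: bottleneck 5, flow now 5.
Augment In→B→C→F→Eg: bottleneck 2, flow now 7.
No augmenting path remains; maximum flow = 7.
Cut capacity 7 equals the max flow, so it is a minimum cut.

Yes — it is a minimum cut (capacity 7).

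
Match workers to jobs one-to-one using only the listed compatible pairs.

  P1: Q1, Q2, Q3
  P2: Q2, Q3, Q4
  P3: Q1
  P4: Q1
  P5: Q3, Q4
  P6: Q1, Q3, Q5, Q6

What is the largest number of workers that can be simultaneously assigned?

5

Unit-capacity flow: source→left, listed edges, right→sink; max matching = max flow.
Augmenting path P1→Q1 (+1); matched 1.
Augmenting path P2→Q2 (+1); matched 2.
Augmenting path P5→Q3 (+1); matched 3.
Augmenting path P6→Q5 (+1); matched 4.
Augmenting path P3→Q1→P1→Q2→P2→Q4 (+1); matched 5.
No augmenting path remains; maximum matching = 5.
König certificate: {P1, P2, P5, P6, Q1} is a vertex cover of size 5 (every listed pair touches it), so no matching can be larger.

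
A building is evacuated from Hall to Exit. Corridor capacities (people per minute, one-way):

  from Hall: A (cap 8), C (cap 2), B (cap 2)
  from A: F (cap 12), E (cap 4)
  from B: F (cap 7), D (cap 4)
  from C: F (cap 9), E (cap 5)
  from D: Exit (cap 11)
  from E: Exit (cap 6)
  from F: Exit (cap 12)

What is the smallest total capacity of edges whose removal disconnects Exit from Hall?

Augment Hall→A→E→Exit: bottleneck 4, flow now 4.
Augment Hall→A→F→Exit: bottleneck 4, flow now 8.
Augment Hall→B→D→Exit: bottleneck 2, flow now 10.
Augment Hall→C→E→Exit: bottleneck 2, flow now 12.
No augmenting path remains; maximum flow = 12.
By max-flow min-cut, the minimum cut capacity equals the max flow.
In the residual graph, reachable from Hall: {Hall}.
Min-cut edges: Hall→A (8), Hall→B (2), Hall→C (2); capacity 8 + 2 + 2 = 12.

12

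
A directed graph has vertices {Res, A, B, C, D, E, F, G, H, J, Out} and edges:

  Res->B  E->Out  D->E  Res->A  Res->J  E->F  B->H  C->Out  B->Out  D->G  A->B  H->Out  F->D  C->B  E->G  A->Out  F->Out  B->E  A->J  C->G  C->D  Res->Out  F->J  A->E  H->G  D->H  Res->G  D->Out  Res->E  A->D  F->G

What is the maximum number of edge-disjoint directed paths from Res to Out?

Assign every edge capacity 1; by Menger, the answer equals the max flow.
Path Res→Out (+1); total 1.
Path Res→A→Out (+1); total 2.
Path Res→B→Out (+1); total 3.
Path Res→E→Out (+1); total 4.
No residual Res→Out path; max flow = 4.
Certifying cut of size 4: {Res→A, Res→B, Res→E, Res→Out}.

4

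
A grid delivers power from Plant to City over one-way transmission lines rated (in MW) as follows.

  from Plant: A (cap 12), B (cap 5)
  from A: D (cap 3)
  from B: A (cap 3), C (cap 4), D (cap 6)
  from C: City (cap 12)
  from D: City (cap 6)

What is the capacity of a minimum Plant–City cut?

8

Augment Plant→A→D→City: bottleneck 3, flow now 3.
Augment Plant→B→C→City: bottleneck 4, flow now 7.
Augment Plant→B→D→City: bottleneck 1, flow now 8.
No augmenting path remains; maximum flow = 8.
By max-flow min-cut, the minimum cut capacity equals the max flow.
In the residual graph, reachable from Plant: {Plant, A}.
Min-cut edges: Plant→B (5), A→D (3); capacity 5 + 3 = 8.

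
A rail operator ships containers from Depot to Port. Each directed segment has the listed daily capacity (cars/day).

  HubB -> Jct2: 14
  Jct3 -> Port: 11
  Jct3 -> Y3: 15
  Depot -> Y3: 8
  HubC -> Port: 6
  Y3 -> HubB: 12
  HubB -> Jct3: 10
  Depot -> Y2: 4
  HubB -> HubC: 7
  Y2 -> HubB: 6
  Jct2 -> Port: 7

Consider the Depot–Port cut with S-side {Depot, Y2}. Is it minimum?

No — its capacity is 14, but the minimum cut has capacity 12.

Given cut capacity: 8 + 6 = 14.
Augment Depot→Y3→HubB→HubC→Port: bottleneck 6, flow now 6.
Augment Depot→Y3→HubB→Jct2→Port: bottleneck 2, flow now 8.
Augment Depot→Y2→HubB→Jct2→Port: bottleneck 4, flow now 12.
No augmenting path remains; maximum flow = 12.
In the residual graph, reachable from Depot: {Depot}.
Min-cut edges: Depot→Y3 (8), Depot→Y2 (4); capacity 8 + 4 = 12.
Cut capacity 14 exceeds the max flow 12, so it is not minimum.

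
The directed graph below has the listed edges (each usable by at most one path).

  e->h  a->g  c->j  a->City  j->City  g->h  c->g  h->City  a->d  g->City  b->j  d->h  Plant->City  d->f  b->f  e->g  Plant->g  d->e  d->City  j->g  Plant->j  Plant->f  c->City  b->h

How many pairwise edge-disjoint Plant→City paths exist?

3

Assign every edge capacity 1; by Menger, the answer equals the max flow.
Path Plant→City (+1); total 1.
Path Plant→g→City (+1); total 2.
Path Plant→j→City (+1); total 3.
No residual Plant→City path; max flow = 3.
Certifying cut of size 3: {Plant→City, Plant→g, Plant→j}.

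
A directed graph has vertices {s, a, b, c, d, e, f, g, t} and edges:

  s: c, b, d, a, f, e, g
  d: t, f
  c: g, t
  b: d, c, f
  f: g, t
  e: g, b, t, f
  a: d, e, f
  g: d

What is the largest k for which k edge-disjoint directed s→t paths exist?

Assign every edge capacity 1; by Menger, the answer equals the max flow.
Path s→c→t (+1); total 1.
Path s→d→t (+1); total 2.
Path s→e→t (+1); total 3.
Path s→f→t (+1); total 4.
No residual s→t path; max flow = 4.
Certifying cut of size 4: {c→t, d→t, e→t, f→t}.

4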